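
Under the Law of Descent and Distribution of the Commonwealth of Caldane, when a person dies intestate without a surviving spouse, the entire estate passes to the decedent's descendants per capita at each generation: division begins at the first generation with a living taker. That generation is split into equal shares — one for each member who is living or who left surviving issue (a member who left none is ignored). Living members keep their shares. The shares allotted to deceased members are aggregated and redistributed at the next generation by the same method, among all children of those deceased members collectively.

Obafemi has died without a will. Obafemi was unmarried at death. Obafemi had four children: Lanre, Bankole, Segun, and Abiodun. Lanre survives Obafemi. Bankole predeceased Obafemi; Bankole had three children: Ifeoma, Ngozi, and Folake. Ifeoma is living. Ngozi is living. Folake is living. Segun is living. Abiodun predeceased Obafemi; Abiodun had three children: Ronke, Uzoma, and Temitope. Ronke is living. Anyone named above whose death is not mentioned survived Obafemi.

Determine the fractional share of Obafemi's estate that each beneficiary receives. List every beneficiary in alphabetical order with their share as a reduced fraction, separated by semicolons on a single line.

Folake 1/12; Ifeoma 1/12; Lanre 1/4; Ngozi 1/12; Ronke 1/12; Segun 1/4; Temitope 1/12; Uzoma 1/12

There is no surviving spouse, so the entire estate passes to Obafemi's descendants per capita at each generation.
At generation 1 (Lanre, Bankole, Segun, Abiodun) there are 4 shares of (1)/4 = 1/4 each.
Living: Lanre and Segun — each takes 1/4.
Deceased: Bankole and Abiodun. Their combined 1/2 is pooled and carried to generation 2.
At generation 2 (Ifeoma, Ngozi, Folake, Ronke, Uzoma, Temitope) there are 6 shares of (1/2)/6 = 1/12 each.
Living: Ifeoma, Ngozi, Folake, Ronke, Uzoma, and Temitope — each takes 1/12.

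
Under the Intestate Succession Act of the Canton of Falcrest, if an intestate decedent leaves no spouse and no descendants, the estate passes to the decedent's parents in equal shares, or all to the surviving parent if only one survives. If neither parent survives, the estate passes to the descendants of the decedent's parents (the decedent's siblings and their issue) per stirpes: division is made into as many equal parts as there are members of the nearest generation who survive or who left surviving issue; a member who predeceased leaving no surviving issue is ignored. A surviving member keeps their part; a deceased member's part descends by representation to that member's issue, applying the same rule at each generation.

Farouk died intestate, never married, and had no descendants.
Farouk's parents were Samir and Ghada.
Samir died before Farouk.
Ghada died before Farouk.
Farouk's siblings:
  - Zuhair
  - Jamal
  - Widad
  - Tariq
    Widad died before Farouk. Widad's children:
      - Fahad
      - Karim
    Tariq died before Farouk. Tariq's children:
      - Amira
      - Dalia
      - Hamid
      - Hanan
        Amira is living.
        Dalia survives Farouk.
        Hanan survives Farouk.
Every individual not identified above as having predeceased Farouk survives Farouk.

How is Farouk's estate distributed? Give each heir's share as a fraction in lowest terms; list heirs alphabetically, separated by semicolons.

Neither parent survives and there are no descendants, so the estate passes to Farouk's siblings and their issue per stirpes.
The estate is divided into 4 equal shares of 1/4 among Zuhair, Jamal, Widad, Tariq.
Zuhair is living and takes 1/4.
Jamal is living and takes 1/4.
Widad predeceased; the 1/4 allotted to Widad's branch passes to Widad's issue by representation.
The 1/4 is divided into 2 equal shares of 1/8 among Fahad, Karim.
Fahad is living and takes 1/8.
Karim is living and takes 1/8.
Tariq predeceased; the 1/4 allotted to Tariq's branch passes to Tariq's issue by representation.
The 1/4 is divided into 4 equal shares of 1/16 among Amira, Dalia, Hamid, Hanan.
Amira is living and takes 1/16.
Dalia is living and takes 1/16.
Hamid is living and takes 1/16.
Hanan is living and takes 1/16.

Amira 1/16; Dalia 1/16; Fahad 1/8; Hamid 1/16; Hanan 1/16; Jamal 1/4; Karim 1/8; Zuhair 1/4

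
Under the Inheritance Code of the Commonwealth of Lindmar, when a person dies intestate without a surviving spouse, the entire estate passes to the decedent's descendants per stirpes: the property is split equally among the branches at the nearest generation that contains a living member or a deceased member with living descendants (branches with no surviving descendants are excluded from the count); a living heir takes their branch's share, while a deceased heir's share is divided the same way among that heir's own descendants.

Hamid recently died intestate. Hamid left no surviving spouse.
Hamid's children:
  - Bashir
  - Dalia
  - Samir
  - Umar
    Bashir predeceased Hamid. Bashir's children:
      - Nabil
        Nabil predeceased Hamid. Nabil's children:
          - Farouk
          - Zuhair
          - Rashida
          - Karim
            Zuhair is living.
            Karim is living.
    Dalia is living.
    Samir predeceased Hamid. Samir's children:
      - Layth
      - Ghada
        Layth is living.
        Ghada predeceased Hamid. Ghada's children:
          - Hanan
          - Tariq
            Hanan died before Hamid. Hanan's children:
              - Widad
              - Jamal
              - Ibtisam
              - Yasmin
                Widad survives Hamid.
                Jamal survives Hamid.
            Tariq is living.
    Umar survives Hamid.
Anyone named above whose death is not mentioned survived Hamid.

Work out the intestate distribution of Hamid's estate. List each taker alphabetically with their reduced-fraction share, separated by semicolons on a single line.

There is no surviving spouse, so the entire estate passes to Hamid's descendants per stirpes.
The estate is divided into 4 equal shares of 1/4 among Bashir, Dalia, Samir, Umar.
Bashir predeceased; the 1/4 allotted to Bashir's branch passes to Bashir's issue by representation.
Nabil's line is the sole branch at this level, so the full 1/4 passes to Nabil's issue by representation.
The 1/4 is divided into 4 equal shares of 1/16 among Farouk, Zuhair, Rashida, Karim.
Farouk is living and takes 1/16.
Zuhair is living and takes 1/16.
Rashida is living and takes 1/16.
Karim is living and takes 1/16.
Dalia is living and takes 1/4.
Samir predeceased; the 1/4 allotted to Samir's branch passes to Samir's issue by representation.
The 1/4 is divided into 2 equal shares of 1/8 among Layth, Ghada.
Layth is living and takes 1/8.
Ghada predeceased; the 1/8 allotted to Ghada's branch passes to Ghada's issue by representation.
The 1/8 is divided into 2 equal shares of 1/16 among Hanan, Tariq.
Hanan predeceased; the 1/16 allotted to Hanan's branch passes to Hanan's issue by representation.
The 1/16 is divided into 4 equal shares of 1/64 among Widad, Jamal, Ibtisam, Yasmin.
Widad is living and takes 1/64.
Jamal is living and takes 1/64.
Ibtisam is living and takes 1/64.
Yasmin is living and takes 1/64.
Tariq is living and takes 1/16.
Umar is living and takes 1/4.

Dalia 1/4; Farouk 1/16; Ibtisam 1/64; Jamal 1/64; Karim 1/16; Layth 1/8; Rashida 1/16; Tariq 1/16; Umar 1/4; Widad 1/64; Yasmin 1/64; Zuhair 1/16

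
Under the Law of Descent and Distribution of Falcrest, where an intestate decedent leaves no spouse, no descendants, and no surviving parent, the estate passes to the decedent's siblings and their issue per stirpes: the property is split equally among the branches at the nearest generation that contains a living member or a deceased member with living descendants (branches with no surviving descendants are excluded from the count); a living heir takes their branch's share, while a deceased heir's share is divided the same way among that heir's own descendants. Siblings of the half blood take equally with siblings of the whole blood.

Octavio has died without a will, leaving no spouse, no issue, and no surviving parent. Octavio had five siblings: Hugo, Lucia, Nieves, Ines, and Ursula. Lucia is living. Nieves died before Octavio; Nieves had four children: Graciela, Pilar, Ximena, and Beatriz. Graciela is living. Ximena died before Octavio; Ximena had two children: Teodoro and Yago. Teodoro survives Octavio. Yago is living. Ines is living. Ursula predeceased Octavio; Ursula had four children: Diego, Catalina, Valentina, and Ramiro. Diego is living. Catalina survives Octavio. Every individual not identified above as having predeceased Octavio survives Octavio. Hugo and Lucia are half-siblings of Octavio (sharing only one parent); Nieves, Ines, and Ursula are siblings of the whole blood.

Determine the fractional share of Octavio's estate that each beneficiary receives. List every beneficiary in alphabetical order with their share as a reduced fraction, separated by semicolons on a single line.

No spouse, descendants, or parent survives, so the estate passes to Octavio's siblings per stirpes.
Half-blood and whole-blood siblings take equally under the stated rule.
The estate is divided into 5 equal shares of 1/5 among Hugo, Lucia, Nieves, Ines, Ursula.
Hugo is living and takes 1/5.
Lucia is living and takes 1/5.
Nieves predeceased; the 1/5 allotted to Nieves's branch passes to Nieves's issue by representation.
The 1/5 is divided into 4 equal shares of 1/20 among Graciela, Pilar, Ximena, Beatriz.
Graciela is living and takes 1/20.
Pilar is living and takes 1/20.
Ximena predeceased; the 1/20 allotted to Ximena's branch passes to Ximena's issue by representation.
The 1/20 is divided into 2 equal shares of 1/40 among Teodoro, Yago.
Teodoro is living and takes 1/40.
Yago is living and takes 1/40.
Beatriz is living and takes 1/20.
Ines is living and takes 1/5.
Ursula predeceased; the 1/5 allotted to Ursula's branch passes to Ursula's issue by representation.
The 1/5 is divided into 4 equal shares of 1/20 among Diego, Catalina, Valentina, Ramiro.
Diego is living and takes 1/20.
Catalina is living and takes 1/20.
Valentina is living and takes 1/20.
Ramiro is living and takes 1/20.

Beatriz 1/20; Catalina 1/20; Diego 1/20; Graciela 1/20; Hugo 1/5; Ines 1/5; Lucia 1/5; Pilar 1/20; Ramiro 1/20; Teodoro 1/40; Valentina 1/20; Yago 1/40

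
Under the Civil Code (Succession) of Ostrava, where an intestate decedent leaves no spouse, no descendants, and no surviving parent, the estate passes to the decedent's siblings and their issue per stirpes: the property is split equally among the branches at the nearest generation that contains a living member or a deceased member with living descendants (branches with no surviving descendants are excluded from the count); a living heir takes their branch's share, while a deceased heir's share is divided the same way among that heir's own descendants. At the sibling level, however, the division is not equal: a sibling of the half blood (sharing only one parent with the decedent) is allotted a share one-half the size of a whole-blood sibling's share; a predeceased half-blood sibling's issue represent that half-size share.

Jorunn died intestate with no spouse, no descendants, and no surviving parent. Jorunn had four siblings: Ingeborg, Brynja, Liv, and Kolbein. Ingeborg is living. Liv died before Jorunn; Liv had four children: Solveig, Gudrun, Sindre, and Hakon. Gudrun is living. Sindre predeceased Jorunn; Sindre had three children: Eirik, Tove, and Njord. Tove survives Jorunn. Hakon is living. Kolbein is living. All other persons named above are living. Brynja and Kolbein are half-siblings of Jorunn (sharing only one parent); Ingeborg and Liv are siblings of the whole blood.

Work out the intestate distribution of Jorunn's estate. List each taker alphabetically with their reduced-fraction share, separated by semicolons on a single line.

Brynja 1/6; Eirik 1/36; Gudrun 1/12; Hakon 1/12; Ingeborg 1/3; Kolbein 1/6; Njord 1/36; Solveig 1/12; Tove 1/36

No spouse, descendants, or parent survives, so the estate passes to Jorunn's siblings per stirpes.
Half-blood siblings count for one-half the weight of whole-blood siblings at the initial division.
Dividing 1 in proportion to weights (total weight 3): Ingeborg (weight 1) → 1/3; Brynja (weight 1/2) → 1/6; Liv (weight 1) → 1/3; Kolbein (weight 1/2) → 1/6.
Ingeborg is living and takes 1/3.
Brynja is living and takes 1/6.
Liv predeceased; the 1/3 allotted to Liv's branch passes to Liv's issue by representation.
The 1/3 is divided into 4 equal shares of 1/12 among Solveig, Gudrun, Sindre, Hakon.
Solveig is living and takes 1/12.
Gudrun is living and takes 1/12.
Sindre predeceased; the 1/12 allotted to Sindre's branch passes to Sindre's issue by representation.
The 1/12 is divided into 3 equal shares of 1/36 among Eirik, Tove, Njord.
Eirik is living and takes 1/36.
Tove is living and takes 1/36.
Njord is living and takes 1/36.
Hakon is living and takes 1/12.
Kolbein is living and takes 1/6.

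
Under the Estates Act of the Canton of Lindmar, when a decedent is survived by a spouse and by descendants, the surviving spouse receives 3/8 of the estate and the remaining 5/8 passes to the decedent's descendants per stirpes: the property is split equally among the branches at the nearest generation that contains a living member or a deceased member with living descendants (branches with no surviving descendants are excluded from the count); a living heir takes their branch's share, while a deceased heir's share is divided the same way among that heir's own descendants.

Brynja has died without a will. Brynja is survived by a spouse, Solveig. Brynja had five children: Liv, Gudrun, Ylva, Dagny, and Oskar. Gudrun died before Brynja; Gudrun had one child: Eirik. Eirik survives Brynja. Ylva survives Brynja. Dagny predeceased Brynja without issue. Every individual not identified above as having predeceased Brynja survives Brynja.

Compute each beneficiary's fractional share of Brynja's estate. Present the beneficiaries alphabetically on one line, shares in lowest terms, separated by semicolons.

Solveig, as surviving spouse, takes 3/8.
The remaining 5/8 passes to Brynja's descendants per stirpes.
Dagny left no surviving issue, so that branch lapses and is disregarded.
The 5/8 is divided into 4 equal shares of 5/32 among Liv, Gudrun, Ylva, Oskar.
Liv is living and takes 5/32.
Gudrun predeceased; the 5/32 allotted to Gudrun's branch passes to Gudrun's issue by representation.
Eirik is the sole taker at this level and receives the full 5/32.
Ylva is living and takes 5/32.
Oskar is living and takes 5/32.

Eirik 5/32; Liv 5/32; Oskar 5/32; Solveig 3/8; Ylva 5/32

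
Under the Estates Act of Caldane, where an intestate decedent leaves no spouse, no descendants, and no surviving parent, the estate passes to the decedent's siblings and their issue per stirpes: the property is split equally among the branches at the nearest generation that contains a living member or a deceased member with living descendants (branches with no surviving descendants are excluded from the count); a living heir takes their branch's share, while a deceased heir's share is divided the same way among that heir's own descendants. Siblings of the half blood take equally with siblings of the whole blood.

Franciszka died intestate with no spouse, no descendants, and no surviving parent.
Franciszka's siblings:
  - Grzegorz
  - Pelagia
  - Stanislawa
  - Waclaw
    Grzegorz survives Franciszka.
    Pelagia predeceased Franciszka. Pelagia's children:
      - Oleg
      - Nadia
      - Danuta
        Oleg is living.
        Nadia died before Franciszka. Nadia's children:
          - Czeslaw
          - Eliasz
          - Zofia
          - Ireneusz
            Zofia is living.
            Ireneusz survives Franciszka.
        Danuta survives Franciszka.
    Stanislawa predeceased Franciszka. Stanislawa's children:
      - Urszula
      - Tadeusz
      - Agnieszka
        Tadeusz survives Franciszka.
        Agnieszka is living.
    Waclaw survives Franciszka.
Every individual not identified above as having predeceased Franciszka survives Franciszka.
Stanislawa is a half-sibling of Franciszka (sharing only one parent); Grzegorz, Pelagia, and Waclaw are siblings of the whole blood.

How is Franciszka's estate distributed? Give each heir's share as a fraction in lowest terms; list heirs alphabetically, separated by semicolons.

Agnieszka 1/12; Czeslaw 1/48; Danuta 1/12; Eliasz 1/48; Grzegorz 1/4; Ireneusz 1/48; Oleg 1/12; Tadeusz 1/12; Urszula 1/12; Waclaw 1/4; Zofia 1/48

No spouse, descendants, or parent survives, so the estate passes to Franciszka's siblings per stirpes.
Half-blood and whole-blood siblings take equally under the stated rule.
The estate is divided into 4 equal shares of 1/4 among Grzegorz, Pelagia, Stanislawa, Waclaw.
Grzegorz is living and takes 1/4.
Pelagia predeceased; the 1/4 allotted to Pelagia's branch passes to Pelagia's issue by representation.
The 1/4 is divided into 3 equal shares of 1/12 among Oleg, Nadia, Danuta.
Oleg is living and takes 1/12.
Nadia predeceased; the 1/12 allotted to Nadia's branch passes to Nadia's issue by representation.
The 1/12 is divided into 4 equal shares of 1/48 among Czeslaw, Eliasz, Zofia, Ireneusz.
Czeslaw is living and takes 1/48.
Eliasz is living and takes 1/48.
Zofia is living and takes 1/48.
Ireneusz is living and takes 1/48.
Danuta is living and takes 1/12.
Stanislawa predeceased; the 1/4 allotted to Stanislawa's branch passes to Stanislawa's issue by representation.
The 1/4 is divided into 3 equal shares of 1/12 among Urszula, Tadeusz, Agnieszka.
Urszula is living and takes 1/12.
Tadeusz is living and takes 1/12.
Agnieszka is living and takes 1/12.
Waclaw is living and takes 1/4.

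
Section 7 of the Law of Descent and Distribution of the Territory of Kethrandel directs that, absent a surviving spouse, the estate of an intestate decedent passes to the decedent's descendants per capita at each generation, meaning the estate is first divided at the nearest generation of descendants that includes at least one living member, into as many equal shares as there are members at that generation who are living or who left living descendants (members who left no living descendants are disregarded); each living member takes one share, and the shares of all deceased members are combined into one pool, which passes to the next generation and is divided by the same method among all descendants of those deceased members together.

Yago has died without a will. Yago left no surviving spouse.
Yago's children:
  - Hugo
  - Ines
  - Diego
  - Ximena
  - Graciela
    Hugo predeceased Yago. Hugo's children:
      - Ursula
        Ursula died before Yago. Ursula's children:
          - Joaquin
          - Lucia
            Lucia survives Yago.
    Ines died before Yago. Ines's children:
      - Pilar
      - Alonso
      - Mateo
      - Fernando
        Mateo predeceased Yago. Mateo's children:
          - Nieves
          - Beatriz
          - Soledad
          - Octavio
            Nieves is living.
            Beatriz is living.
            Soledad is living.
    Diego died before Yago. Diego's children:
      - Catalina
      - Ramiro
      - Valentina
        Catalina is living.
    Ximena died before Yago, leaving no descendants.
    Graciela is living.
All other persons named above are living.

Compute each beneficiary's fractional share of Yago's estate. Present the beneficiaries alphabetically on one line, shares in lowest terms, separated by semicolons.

Alonso 3/32; Beatriz 1/32; Catalina 3/32; Fernando 3/32; Graciela 1/4; Joaquin 1/32; Lucia 1/32; Nieves 1/32; Octavio 1/32; Pilar 3/32; Ramiro 3/32; Soledad 1/32; Valentina 3/32

There is no surviving spouse, so the entire estate passes to Yago's descendants per capita at each generation.
At generation 1 (Hugo, Ines, Diego, Graciela) there are 4 shares of (1)/4 = 1/4 each.
Living: Graciela — each takes 1/4.
Deceased: Hugo, Ines, and Diego. Their combined 3/4 is pooled and carried to generation 2.
At generation 2 (Ursula, Pilar, Alonso, Mateo, Fernando, Catalina, Ramiro, Valentina) there are 8 shares of (3/4)/8 = 3/32 each.
Living: Pilar, Alonso, Fernando, Catalina, Ramiro, and Valentina — each takes 3/32.
Deceased: Ursula and Mateo. Their combined 3/16 is pooled and carried to generation 3.
At generation 3 (Joaquin, Lucia, Nieves, Beatriz, Soledad, Octavio) there are 6 shares of (3/16)/6 = 1/32 each.
Living: Joaquin, Lucia, Nieves, Beatriz, Soledad, and Octavio — each takes 1/32.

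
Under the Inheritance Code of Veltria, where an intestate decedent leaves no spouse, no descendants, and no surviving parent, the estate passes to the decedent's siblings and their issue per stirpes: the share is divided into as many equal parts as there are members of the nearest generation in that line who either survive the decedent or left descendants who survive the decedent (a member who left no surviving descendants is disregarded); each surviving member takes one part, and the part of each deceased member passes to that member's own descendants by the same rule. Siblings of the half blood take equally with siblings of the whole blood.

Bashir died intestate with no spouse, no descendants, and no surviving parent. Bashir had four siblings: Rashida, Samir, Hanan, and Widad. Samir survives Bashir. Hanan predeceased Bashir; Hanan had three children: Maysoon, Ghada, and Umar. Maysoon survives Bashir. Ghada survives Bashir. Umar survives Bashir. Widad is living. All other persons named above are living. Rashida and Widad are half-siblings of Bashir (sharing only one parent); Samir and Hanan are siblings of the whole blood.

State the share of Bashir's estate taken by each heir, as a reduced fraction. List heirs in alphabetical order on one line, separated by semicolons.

Ghada 1/12; Maysoon 1/12; Rashida 1/4; Samir 1/4; Umar 1/12; Widad 1/4

No spouse, descendants, or parent survives, so the estate passes to Bashir's siblings per stirpes.
Half-blood and whole-blood siblings take equally under the stated rule.
The estate is divided into 4 equal shares of 1/4 among Rashida, Samir, Hanan, Widad.
Rashida is living and takes 1/4.
Samir is living and takes 1/4.
Hanan predeceased; the 1/4 allotted to Hanan's branch passes to Hanan's issue by representation.
The 1/4 is divided into 3 equal shares of 1/12 among Maysoon, Ghada, Umar.
Maysoon is living and takes 1/12.
Ghada is living and takes 1/12.
Umar is living and takes 1/12.
Widad is living and takes 1/4.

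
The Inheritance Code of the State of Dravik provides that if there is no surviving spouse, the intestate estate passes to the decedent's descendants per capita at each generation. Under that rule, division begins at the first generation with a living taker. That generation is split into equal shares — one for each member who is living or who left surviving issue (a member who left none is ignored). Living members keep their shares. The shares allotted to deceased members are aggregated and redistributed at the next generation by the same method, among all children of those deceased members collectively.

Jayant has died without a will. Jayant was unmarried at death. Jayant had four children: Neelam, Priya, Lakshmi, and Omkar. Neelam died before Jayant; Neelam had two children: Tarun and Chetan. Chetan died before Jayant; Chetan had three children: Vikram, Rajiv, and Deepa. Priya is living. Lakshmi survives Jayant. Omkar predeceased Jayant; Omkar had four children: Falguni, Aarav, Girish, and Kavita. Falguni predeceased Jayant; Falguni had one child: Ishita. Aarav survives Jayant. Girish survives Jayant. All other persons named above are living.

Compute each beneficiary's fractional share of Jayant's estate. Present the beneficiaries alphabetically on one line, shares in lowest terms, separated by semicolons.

Aarav 1/12; Deepa 1/24; Girish 1/12; Ishita 1/24; Kavita 1/12; Lakshmi 1/4; Priya 1/4; Rajiv 1/24; Tarun 1/12; Vikram 1/24

There is no surviving spouse, so the entire estate passes to Jayant's descendants per capita at each generation.
At generation 1 (Neelam, Priya, Lakshmi, Omkar) there are 4 shares of (1)/4 = 1/4 each.
Living: Priya and Lakshmi — each takes 1/4.
Deceased: Neelam and Omkar. Their combined 1/2 is pooled and carried to generation 2.
At generation 2 (Tarun, Chetan, Falguni, Aarav, Girish, Kavita) there are 6 shares of (1/2)/6 = 1/12 each.
Living: Tarun, Aarav, Girish, and Kavita — each takes 1/12.
Deceased: Chetan and Falguni. Their combined 1/6 is pooled and carried to generation 3.
At generation 3 (Vikram, Rajiv, Deepa, Ishita) there are 4 shares of (1/6)/4 = 1/24 each.
Living: Vikram, Rajiv, Deepa, and Ishita — each takes 1/24.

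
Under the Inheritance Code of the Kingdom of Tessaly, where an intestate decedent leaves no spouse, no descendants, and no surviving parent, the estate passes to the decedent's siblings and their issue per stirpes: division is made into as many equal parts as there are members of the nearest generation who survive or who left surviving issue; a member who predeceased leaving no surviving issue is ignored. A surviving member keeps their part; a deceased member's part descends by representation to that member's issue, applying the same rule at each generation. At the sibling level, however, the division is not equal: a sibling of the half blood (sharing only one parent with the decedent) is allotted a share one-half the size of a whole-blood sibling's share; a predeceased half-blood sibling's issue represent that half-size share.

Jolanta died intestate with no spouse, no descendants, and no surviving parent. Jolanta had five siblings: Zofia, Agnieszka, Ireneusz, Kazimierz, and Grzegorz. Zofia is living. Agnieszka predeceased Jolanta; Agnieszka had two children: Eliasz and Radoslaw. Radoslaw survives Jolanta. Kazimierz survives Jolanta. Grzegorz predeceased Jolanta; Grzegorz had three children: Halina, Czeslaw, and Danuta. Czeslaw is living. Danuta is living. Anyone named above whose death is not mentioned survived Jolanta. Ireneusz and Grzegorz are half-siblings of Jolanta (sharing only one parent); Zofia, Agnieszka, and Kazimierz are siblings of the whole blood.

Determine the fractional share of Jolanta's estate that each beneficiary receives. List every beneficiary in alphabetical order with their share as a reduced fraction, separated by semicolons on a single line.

No spouse, descendants, or parent survives, so the estate passes to Jolanta's siblings per stirpes.
Half-blood siblings count for one-half the weight of whole-blood siblings at the initial division.
Dividing 1 in proportion to weights (total weight 4): Zofia (weight 1) → 1/4; Agnieszka (weight 1) → 1/4; Ireneusz (weight 1/2) → 1/8; Kazimierz (weight 1) → 1/4; Grzegorz (weight 1/2) → 1/8.
Zofia is living and takes 1/4.
Agnieszka predeceased; the 1/4 allotted to Agnieszka's branch passes to Agnieszka's issue by representation.
The 1/4 is divided into 2 equal shares of 1/8 among Eliasz, Radoslaw.
Eliasz is living and takes 1/8.
Radoslaw is living and takes 1/8.
Ireneusz is living and takes 1/8.
Kazimierz is living and takes 1/4.
Grzegorz predeceased; the 1/8 allotted to Grzegorz's branch passes to Grzegorz's issue by representation.
The 1/8 is divided into 3 equal shares of 1/24 among Halina, Czeslaw, Danuta.
Halina is living and takes 1/24.
Czeslaw is living and takes 1/24.
Danuta is living and takes 1/24.

Czeslaw 1/24; Danuta 1/24; Eliasz 1/8; Halina 1/24; Ireneusz 1/8; Kazimierz 1/4; Radoslaw 1/8; Zofia 1/4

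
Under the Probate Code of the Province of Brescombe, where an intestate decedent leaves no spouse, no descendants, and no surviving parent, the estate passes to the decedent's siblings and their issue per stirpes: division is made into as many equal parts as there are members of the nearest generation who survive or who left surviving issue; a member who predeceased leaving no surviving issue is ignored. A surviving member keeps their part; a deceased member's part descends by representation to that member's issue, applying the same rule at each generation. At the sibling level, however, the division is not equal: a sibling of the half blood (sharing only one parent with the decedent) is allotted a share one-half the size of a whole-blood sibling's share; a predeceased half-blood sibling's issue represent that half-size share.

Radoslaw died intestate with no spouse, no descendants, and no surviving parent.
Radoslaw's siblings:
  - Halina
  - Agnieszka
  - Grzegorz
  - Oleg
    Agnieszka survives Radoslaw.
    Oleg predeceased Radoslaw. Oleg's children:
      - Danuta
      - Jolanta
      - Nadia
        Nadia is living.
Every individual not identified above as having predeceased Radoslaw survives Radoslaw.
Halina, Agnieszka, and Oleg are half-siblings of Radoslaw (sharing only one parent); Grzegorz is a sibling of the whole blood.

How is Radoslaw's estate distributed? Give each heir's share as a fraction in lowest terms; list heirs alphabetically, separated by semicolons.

No spouse, descendants, or parent survives, so the estate passes to Radoslaw's siblings per stirpes.
Half-blood siblings count for one-half the weight of whole-blood siblings at the initial division.
Dividing 1 in proportion to weights (total weight 5/2): Halina (weight 1/2) → 1/5; Agnieszka (weight 1/2) → 1/5; Grzegorz (weight 1) → 2/5; Oleg (weight 1/2) → 1/5.
Halina is living and takes 1/5.
Agnieszka is living and takes 1/5.
Grzegorz is living and takes 2/5.
Oleg predeceased; the 1/5 allotted to Oleg's branch passes to Oleg's issue by representation.
The 1/5 is divided into 3 equal shares of 1/15 among Danuta, Jolanta, Nadia.
Danuta is living and takes 1/15.
Jolanta is living and takes 1/15.
Nadia is living and takes 1/15.

Agnieszka 1/5; Danuta 1/15; Grzegorz 2/5; Halina 1/5; Jolanta 1/15; Nadia 1/15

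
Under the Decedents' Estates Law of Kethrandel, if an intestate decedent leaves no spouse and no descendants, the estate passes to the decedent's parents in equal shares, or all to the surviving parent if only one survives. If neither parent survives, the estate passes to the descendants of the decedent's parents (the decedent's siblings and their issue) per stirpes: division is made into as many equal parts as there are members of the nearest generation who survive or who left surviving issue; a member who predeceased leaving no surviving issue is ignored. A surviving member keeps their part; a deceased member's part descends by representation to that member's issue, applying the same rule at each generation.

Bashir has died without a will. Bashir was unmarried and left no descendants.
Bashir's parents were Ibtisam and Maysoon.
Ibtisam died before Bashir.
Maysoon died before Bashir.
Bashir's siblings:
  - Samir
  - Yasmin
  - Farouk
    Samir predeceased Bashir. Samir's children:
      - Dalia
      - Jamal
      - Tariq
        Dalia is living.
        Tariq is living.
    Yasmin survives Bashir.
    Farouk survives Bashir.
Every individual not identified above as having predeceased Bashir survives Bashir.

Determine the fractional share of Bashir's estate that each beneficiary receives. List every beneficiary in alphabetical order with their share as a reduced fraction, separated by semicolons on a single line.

Dalia 1/9; Farouk 1/3; Jamal 1/9; Tariq 1/9; Yasmin 1/3

Neither parent survives and there are no descendants, so the estate passes to Bashir's siblings and their issue per stirpes.
The estate is divided into 3 equal shares of 1/3 among Samir, Yasmin, Farouk.
Samir predeceased; the 1/3 allotted to Samir's branch passes to Samir's issue by representation.
The 1/3 is divided into 3 equal shares of 1/9 among Dalia, Jamal, Tariq.
Dalia is living and takes 1/9.
Jamal is living and takes 1/9.
Tariq is living and takes 1/9.
Yasmin is living and takes 1/3.
Farouk is living and takes 1/3.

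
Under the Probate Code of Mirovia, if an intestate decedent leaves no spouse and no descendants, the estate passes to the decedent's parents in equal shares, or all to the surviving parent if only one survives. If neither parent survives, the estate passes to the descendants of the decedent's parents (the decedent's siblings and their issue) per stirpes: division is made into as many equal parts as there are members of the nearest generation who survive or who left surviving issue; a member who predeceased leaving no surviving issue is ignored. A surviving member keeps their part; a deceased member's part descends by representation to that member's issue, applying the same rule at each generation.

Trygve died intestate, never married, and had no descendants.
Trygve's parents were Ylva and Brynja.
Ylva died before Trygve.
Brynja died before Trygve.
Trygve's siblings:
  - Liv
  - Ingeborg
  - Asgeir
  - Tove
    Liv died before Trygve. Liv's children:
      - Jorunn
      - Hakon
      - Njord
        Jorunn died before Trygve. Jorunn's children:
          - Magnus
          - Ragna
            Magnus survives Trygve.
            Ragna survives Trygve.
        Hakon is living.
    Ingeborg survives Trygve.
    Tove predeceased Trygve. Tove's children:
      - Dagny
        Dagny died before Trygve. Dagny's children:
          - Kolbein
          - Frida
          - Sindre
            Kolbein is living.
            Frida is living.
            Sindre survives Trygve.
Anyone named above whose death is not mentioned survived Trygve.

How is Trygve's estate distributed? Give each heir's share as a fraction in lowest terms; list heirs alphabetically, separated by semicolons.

Neither parent survives and there are no descendants, so the estate passes to Trygve's siblings and their issue per stirpes.
The estate is divided into 4 equal shares of 1/4 among Liv, Ingeborg, Asgeir, Tove.
Liv predeceased; the 1/4 allotted to Liv's branch passes to Liv's issue by representation.
The 1/4 is divided into 3 equal shares of 1/12 among Jorunn, Hakon, Njord.
Jorunn predeceased; the 1/12 allotted to Jorunn's branch passes to Jorunn's issue by representation.
The 1/12 is divided into 2 equal shares of 1/24 among Magnus, Ragna.
Magnus is living and takes 1/24.
Ragna is living and takes 1/24.
Hakon is living and takes 1/12.
Njord is living and takes 1/12.
Ingeborg is living and takes 1/4.
Asgeir is living and takes 1/4.
Tove predeceased; the 1/4 allotted to Tove's branch passes to Tove's issue by representation.
Dagny's line is the sole branch at this level, so the full 1/4 passes to Dagny's issue by representation.
The 1/4 is divided into 3 equal shares of 1/12 among Kolbein, Frida, Sindre.
Kolbein is living and takes 1/12.
Frida is living and takes 1/12.
Sindre is living and takes 1/12.

Asgeir 1/4; Frida 1/12; Hakon 1/12; Ingeborg 1/4; Kolbein 1/12; Magnus 1/24; Njord 1/12; Ragna 1/24; Sindre 1/12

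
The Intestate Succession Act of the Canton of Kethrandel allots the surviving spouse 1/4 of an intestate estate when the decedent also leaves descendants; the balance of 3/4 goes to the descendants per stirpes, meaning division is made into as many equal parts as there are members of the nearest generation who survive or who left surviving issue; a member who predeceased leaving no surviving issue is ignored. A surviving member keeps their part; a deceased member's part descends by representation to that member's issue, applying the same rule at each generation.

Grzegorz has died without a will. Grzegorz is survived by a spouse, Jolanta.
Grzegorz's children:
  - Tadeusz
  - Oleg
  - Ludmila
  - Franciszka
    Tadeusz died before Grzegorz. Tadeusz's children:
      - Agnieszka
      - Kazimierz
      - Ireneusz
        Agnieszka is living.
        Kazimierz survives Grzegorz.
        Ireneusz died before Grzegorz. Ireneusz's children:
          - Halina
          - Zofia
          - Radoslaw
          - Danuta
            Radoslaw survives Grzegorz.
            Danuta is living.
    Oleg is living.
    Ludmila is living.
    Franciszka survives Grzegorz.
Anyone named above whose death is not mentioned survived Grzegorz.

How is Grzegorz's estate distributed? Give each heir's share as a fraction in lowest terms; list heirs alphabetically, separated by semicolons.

Jolanta, as surviving spouse, takes 1/4.
The remaining 3/4 passes to Grzegorz's descendants per stirpes.
The 3/4 is divided into 4 equal shares of 3/16 among Tadeusz, Oleg, Ludmila, Franciszka.
Tadeusz predeceased; the 3/16 allotted to Tadeusz's branch passes to Tadeusz's issue by representation.
The 3/16 is divided into 3 equal shares of 1/16 among Agnieszka, Kazimierz, Ireneusz.
Agnieszka is living and takes 1/16.
Kazimierz is living and takes 1/16.
Ireneusz predeceased; the 1/16 allotted to Ireneusz's branch passes to Ireneusz's issue by representation.
The 1/16 is divided into 4 equal shares of 1/64 among Halina, Zofia, Radoslaw, Danuta.
Halina is living and takes 1/64.
Zofia is living and takes 1/64.
Radoslaw is living and takes 1/64.
Danuta is living and takes 1/64.
Oleg is living and takes 3/16.
Ludmila is living and takes 3/16.
Franciszka is living and takes 3/16.

Agnieszka 1/16; Danuta 1/64; Franciszka 3/16; Halina 1/64; Jolanta 1/4; Kazimierz 1/16; Ludmila 3/16; Oleg 3/16; Radoslaw 1/64; Zofia 1/64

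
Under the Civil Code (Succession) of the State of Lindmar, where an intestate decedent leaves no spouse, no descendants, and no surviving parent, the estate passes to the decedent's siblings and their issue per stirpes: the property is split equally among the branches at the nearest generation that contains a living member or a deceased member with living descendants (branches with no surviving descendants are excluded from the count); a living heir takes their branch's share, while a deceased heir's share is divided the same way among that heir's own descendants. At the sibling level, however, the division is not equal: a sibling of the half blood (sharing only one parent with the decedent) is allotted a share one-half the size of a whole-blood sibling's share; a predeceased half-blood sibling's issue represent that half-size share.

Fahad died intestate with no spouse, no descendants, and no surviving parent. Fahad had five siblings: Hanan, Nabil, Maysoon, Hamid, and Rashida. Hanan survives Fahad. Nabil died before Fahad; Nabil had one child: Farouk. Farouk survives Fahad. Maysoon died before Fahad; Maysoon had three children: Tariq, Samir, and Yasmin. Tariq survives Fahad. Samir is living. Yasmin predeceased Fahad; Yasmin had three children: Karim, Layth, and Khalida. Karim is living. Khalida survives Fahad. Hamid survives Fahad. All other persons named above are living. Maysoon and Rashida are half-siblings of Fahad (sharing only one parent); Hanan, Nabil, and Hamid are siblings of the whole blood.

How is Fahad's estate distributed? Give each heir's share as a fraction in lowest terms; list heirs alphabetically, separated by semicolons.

No spouse, descendants, or parent survives, so the estate passes to Fahad's siblings per stirpes.
Half-blood siblings count for one-half the weight of whole-blood siblings at the initial division.
Dividing 1 in proportion to weights (total weight 4): Hanan (weight 1) → 1/4; Nabil (weight 1) → 1/4; Maysoon (weight 1/2) → 1/8; Hamid (weight 1) → 1/4; Rashida (weight 1/2) → 1/8.
Hanan is living and takes 1/4.
Nabil predeceased; the 1/4 allotted to Nabil's branch passes to Nabil's issue by representation.
Farouk is the sole taker at this level and receives the full 1/4.
Maysoon predeceased; the 1/8 allotted to Maysoon's branch passes to Maysoon's issue by representation.
The 1/8 is divided into 3 equal shares of 1/24 among Tariq, Samir, Yasmin.
Tariq is living and takes 1/24.
Samir is living and takes 1/24.
Yasmin predeceased; the 1/24 allotted to Yasmin's branch passes to Yasmin's issue by representation.
The 1/24 is divided into 3 equal shares of 1/72 among Karim, Layth, Khalida.
Karim is living and takes 1/72.
Layth is living and takes 1/72.
Khalida is living and takes 1/72.
Hamid is living and takes 1/4.
Rashida is living and takes 1/8.

Farouk 1/4; Hamid 1/4; Hanan 1/4; Karim 1/72; Khalida 1/72; Layth 1/72; Rashida 1/8; Samir 1/24; Tariq 1/24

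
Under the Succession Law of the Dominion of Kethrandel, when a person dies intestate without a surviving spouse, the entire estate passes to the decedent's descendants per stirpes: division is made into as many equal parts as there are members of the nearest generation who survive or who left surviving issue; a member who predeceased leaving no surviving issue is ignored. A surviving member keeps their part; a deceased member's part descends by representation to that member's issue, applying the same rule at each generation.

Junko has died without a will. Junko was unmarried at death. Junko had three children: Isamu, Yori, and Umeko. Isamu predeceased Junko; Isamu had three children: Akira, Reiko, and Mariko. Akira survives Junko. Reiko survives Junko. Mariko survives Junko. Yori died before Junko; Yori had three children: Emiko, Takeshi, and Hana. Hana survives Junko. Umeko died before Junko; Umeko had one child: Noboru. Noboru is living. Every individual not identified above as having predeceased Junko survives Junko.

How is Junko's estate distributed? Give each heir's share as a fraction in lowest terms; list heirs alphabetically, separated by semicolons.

Akira 1/9; Emiko 1/9; Hana 1/9; Mariko 1/9; Noboru 1/3; Reiko 1/9; Takeshi 1/9

There is no surviving spouse, so the entire estate passes to Junko's descendants per stirpes.
The estate is divided into 3 equal shares of 1/3 among Isamu, Yori, Umeko.
Isamu predeceased; the 1/3 allotted to Isamu's branch passes to Isamu's issue by representation.
The 1/3 is divided into 3 equal shares of 1/9 among Akira, Reiko, Mariko.
Akira is living and takes 1/9.
Reiko is living and takes 1/9.
Mariko is living and takes 1/9.
Yori predeceased; the 1/3 allotted to Yori's branch passes to Yori's issue by representation.
The 1/3 is divided into 3 equal shares of 1/9 among Emiko, Takeshi, Hana.
Emiko is living and takes 1/9.
Takeshi is living and takes 1/9.
Hana is living and takes 1/9.
Umeko predeceased; the 1/3 allotted to Umeko's branch passes to Umeko's issue by representation.
Noboru is the sole taker at this level and receives the full 1/3.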